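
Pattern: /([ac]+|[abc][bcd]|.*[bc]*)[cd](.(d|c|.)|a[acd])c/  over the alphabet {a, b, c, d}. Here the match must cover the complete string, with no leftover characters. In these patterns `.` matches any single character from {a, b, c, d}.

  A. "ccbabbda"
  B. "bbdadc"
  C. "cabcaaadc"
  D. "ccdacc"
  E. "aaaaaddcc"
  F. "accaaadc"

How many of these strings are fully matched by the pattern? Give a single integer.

A → no match — must end with "c"
B → match
C → no match
D → match
E → match
F → no match
Total matched: 3

3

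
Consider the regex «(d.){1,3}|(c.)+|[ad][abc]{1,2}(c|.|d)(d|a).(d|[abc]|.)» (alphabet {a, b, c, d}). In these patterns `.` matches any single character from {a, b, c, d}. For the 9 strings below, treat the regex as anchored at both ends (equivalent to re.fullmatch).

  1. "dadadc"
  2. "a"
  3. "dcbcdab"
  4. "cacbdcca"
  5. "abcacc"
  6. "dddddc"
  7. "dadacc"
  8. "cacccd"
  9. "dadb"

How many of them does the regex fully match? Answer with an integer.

7

1 → match
2 → no match
3 → match
4 → no match
5 → match
6 → match
7 → match
8 → match
9 → match
Total matched: 7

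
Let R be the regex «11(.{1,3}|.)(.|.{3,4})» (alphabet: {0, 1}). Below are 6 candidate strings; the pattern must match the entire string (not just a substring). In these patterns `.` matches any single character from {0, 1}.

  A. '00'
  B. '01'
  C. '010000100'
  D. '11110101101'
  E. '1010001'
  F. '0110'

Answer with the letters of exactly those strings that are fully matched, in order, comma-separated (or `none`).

A → no match — must start with '11'
B → no match — must start with '11'
C → no match — must start with '11'
D → no match
E → no match — must start with '11'
F → no match — must start with '11'

none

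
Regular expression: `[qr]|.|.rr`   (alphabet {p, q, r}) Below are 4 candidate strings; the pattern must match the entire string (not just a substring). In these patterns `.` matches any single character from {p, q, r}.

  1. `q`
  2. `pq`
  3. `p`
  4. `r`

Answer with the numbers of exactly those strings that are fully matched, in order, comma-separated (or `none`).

1. `q` → match
2. `pq` → no match
3. `p` → match
4. `r` → match

1, 3, 4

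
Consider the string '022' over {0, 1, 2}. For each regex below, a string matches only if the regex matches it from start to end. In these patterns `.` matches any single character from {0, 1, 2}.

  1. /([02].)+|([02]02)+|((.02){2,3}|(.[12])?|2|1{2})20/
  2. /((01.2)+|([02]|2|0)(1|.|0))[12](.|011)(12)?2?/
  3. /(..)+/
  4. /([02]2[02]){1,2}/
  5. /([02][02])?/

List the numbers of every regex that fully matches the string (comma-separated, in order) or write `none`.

4

1 → no match
2 → no match
3 → no match
4 → match
5 → no match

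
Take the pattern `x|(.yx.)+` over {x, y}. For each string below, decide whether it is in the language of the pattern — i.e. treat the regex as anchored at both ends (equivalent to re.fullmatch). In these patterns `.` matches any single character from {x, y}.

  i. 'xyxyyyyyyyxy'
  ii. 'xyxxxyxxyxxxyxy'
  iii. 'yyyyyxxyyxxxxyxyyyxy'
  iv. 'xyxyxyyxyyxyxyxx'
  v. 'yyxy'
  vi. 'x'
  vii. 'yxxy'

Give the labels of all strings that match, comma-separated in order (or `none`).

i. 'xyxyyyyyyyxy' → no match
ii → no match
iii → no match
iv → no match
v. 'yyxy' → match
vi. 'x' → match
vii. 'yxxy' → no match

v, vi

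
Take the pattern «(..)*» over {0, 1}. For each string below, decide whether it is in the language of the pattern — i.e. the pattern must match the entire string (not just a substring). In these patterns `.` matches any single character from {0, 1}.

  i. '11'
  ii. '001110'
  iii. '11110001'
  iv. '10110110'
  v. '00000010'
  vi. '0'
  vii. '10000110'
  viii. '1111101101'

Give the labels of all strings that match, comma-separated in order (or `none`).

i → match
ii → match
iii → match
iv → match
v → match
vi → no match
vii → match
viii → match

i, ii, iii, iv, v, vii, viii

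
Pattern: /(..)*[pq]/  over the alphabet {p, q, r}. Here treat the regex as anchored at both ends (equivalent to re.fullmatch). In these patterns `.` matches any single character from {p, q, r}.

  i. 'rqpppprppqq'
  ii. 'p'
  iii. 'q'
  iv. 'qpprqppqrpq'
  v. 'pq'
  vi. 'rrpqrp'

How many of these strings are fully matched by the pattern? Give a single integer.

4

i. 'rqpppprppqq' → match
ii. 'p' → match
iii. 'q' → match
iv. 'qpprqppqrpq' → match
v. 'pq' → no match
vi. 'rrpqrp' → no match
Total matched: 4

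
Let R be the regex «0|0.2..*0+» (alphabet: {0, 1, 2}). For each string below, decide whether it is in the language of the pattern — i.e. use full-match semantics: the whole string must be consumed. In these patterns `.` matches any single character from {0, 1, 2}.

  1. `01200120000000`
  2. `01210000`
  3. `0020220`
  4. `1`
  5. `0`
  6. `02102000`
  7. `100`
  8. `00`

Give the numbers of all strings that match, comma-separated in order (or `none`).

1, 2, 3, 5

1 → match
2. `01210000` → match
3. `0020220` → match
4. `1` → no match — must start with `0`
5. `0` → match
6. `02102000` → no match
7. `100` → no match — must start with `0`
8. `00` → no match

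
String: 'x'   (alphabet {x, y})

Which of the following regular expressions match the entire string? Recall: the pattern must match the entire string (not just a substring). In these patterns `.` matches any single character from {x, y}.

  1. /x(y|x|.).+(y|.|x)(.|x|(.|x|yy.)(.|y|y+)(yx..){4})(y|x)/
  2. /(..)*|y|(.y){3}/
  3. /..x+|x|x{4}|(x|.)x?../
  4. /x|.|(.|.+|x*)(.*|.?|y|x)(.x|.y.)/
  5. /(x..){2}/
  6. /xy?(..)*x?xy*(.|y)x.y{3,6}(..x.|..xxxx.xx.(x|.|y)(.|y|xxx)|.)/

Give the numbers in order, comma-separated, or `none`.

1 → no match
2 → no match
3 → match
4 → match
5 → no match
6 → no match

3, 4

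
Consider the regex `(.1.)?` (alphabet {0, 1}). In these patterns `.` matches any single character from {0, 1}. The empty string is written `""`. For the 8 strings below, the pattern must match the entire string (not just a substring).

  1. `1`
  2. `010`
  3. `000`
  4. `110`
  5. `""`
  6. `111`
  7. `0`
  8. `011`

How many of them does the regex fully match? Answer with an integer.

1 → no match
2 → match
3 → no match
4 → match
5 → match
6 → match
7 → no match
8 → match
Total matched: 5

5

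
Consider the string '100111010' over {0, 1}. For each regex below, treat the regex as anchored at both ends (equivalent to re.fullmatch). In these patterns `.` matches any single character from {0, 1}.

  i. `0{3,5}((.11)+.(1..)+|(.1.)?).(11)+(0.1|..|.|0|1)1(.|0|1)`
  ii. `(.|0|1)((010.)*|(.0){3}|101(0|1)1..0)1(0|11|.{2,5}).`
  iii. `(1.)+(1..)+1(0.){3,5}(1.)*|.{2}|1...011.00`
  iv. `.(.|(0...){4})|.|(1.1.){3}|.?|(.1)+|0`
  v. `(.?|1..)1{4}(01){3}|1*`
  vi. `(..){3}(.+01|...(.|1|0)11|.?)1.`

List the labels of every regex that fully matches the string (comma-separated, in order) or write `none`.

i → no match — must start with '0'
ii → no match
iii → no match
iv → no match
v → no match
vi → match

vi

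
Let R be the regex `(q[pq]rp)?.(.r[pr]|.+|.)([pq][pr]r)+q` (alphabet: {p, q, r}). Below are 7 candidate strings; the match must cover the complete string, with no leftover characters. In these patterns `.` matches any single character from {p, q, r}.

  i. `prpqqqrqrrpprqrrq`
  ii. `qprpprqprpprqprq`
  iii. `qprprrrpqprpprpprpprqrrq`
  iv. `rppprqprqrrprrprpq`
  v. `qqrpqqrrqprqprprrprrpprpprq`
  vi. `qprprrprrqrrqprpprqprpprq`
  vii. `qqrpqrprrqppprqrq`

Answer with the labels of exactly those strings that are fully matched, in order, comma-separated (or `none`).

i, ii, iii, v, vi

i → match
ii → match
iii → match
iv → no match — must end with `rq`
v → match
vi → match
vii → no match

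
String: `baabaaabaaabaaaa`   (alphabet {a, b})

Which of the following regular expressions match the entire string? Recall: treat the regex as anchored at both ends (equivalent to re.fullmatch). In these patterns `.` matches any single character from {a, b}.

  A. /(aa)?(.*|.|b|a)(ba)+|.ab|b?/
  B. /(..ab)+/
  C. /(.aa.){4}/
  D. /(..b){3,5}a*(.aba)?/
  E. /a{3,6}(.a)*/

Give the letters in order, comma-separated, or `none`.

C

A → no match
B → no match — must end with `ab`
C → match
D → no match
E → no match — must start with `a`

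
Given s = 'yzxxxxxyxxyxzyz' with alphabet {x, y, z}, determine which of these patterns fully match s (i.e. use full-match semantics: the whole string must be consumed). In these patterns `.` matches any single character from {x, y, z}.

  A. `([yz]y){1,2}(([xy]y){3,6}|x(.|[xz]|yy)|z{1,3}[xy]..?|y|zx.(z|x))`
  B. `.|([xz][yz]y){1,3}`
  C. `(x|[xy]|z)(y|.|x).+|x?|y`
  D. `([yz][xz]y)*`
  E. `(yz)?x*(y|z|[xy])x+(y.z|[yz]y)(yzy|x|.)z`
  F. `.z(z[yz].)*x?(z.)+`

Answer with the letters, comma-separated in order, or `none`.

A → no match
B → no match
C → match
D → no match
E → match
F → no match

C, E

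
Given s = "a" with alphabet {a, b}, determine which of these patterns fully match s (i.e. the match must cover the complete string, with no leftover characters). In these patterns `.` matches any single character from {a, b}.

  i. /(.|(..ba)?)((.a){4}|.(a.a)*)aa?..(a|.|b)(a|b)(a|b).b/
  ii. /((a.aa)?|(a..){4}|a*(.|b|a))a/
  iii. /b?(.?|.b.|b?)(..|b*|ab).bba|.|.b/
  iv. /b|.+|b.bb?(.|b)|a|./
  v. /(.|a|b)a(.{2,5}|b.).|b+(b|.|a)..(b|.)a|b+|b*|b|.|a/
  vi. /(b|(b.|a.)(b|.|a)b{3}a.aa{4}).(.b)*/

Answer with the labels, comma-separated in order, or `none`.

i → no match — must end with "b"
ii → match
iii → match
iv → match
v → match
vi → no match

ii, iii, iv, v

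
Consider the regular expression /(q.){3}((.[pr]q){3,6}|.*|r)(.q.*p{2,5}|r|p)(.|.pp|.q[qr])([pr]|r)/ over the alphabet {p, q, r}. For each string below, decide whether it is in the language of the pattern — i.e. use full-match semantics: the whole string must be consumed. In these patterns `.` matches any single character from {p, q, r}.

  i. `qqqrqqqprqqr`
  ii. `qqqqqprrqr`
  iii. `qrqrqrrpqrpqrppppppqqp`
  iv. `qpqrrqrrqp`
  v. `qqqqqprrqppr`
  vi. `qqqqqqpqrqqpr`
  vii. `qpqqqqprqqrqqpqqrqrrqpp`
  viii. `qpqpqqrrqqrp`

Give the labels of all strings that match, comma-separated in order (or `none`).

i, ii, iii, v, viii

i → match
ii → match
iii → match
iv → no match
v → match
vi → no match
vii → no match
viii → match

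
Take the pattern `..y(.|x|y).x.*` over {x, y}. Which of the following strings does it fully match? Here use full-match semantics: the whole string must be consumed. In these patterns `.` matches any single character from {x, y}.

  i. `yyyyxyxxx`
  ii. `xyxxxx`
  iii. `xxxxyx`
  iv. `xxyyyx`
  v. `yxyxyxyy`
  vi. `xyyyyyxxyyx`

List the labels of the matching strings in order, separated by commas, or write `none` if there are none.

i → no match
ii → no match
iii → no match
iv → match
v → match
vi → no match

iv, v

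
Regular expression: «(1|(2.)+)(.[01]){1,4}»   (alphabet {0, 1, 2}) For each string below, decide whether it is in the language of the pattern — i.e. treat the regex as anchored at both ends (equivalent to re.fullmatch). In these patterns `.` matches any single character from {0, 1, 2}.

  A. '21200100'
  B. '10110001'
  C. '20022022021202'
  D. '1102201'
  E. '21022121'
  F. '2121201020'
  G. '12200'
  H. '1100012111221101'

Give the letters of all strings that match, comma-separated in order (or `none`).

A → match
B → no match
C → no match
D → no match
E → no match
F → match
G → no match
H → no match

A, F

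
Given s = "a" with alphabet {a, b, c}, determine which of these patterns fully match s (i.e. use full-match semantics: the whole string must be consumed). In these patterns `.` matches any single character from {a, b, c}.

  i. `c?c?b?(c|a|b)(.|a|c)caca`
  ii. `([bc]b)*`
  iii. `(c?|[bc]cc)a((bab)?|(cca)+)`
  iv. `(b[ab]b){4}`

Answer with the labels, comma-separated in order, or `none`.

iii

i → no match — must end with "caca"
ii → no match
iii → match
iv → no match — must start with "b"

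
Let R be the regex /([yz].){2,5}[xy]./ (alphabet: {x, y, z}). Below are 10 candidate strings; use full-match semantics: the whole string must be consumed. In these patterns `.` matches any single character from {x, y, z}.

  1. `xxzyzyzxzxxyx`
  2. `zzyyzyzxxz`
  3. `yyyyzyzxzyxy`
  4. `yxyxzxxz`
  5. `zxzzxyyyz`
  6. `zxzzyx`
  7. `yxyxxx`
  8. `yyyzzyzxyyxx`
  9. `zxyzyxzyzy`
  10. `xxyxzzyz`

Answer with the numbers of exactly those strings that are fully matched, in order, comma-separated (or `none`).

1 → no match
2 → match
3 → match
4 → match
5 → no match
6 → match
7 → match
8 → match
9 → no match
10 → no match

2, 3, 4, 6, 7, 8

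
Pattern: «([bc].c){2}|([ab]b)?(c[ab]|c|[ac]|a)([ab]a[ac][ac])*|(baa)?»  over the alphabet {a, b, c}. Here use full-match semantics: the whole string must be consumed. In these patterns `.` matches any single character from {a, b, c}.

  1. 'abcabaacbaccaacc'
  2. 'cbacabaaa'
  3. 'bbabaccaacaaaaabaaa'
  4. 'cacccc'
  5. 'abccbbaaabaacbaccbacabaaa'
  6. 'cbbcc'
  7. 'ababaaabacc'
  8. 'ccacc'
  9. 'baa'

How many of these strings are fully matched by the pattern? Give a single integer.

6

1 → match
2 → match
3 → match
4 → match
5 → no match
6 → no match
7 → match
8 → no match
9 → match
Total matched: 6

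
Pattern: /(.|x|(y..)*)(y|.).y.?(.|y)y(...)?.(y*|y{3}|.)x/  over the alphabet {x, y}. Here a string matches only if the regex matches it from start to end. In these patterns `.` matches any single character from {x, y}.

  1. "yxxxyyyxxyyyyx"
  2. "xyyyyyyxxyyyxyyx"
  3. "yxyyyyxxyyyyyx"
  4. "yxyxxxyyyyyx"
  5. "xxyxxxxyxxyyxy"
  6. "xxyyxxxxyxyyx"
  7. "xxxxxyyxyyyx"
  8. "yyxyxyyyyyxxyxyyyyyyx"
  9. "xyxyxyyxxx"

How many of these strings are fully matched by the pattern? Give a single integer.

3

1 → no match
2 → no match
3 → match
4 → no match
5 → no match — must end with "x"
6 → no match
7 → no match
8 → match
9 → match
Total matched: 3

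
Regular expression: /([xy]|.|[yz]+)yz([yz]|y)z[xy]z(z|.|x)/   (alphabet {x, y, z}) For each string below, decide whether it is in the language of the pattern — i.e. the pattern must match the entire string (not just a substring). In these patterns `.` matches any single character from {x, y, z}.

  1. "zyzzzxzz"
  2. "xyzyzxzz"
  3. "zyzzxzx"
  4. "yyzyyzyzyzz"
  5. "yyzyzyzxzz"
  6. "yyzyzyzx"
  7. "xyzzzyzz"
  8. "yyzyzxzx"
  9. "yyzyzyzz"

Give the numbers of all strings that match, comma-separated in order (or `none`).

1, 2, 4, 5, 6, 7, 8, 9

1. "zyzzzxzz" → match
2. "xyzyzxzz" → match
3. "zyzzxzx" → no match
4. "yyzyyzyzyzz" → match
5. "yyzyzyzxzz" → match
6. "yyzyzyzx" → match
7. "xyzzzyzz" → match
8. "yyzyzxzx" → match
9. "yyzyzyzz" → match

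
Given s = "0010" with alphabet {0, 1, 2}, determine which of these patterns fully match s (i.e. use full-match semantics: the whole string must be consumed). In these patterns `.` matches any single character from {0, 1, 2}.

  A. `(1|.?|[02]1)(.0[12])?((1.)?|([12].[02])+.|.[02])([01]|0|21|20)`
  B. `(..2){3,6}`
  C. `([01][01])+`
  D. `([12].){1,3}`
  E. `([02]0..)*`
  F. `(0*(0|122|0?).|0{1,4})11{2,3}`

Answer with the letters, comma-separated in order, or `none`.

A → match
B → no match — must end with "2"
C → match
D → no match
E → match
F → no match — must end with "1"

A, C, E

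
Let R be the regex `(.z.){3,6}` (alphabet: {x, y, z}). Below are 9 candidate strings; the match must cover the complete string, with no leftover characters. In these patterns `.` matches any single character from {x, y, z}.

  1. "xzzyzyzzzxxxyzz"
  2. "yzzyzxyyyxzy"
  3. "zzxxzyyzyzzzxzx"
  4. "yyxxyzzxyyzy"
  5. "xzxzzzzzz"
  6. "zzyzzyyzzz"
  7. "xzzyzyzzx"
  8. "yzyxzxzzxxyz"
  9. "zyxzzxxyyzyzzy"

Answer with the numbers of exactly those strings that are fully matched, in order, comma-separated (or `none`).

1 → no match
2 → no match
3 → match
4 → no match
5 → match
6 → no match
7 → match
8 → no match
9 → no match

3, 5, 7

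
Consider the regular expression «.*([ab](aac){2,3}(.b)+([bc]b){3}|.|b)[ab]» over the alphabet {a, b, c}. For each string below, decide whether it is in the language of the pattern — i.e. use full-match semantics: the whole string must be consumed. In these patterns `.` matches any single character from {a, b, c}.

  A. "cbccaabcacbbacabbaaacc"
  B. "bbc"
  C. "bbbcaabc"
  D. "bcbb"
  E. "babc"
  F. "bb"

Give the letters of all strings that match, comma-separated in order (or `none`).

D, F

A → no match
B → no match
C → no match
D → match
E → no match
F → match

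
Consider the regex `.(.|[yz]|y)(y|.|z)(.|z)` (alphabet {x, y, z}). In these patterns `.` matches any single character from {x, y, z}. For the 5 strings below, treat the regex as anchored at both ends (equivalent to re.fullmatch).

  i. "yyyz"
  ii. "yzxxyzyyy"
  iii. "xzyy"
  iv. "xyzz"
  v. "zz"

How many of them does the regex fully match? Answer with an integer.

3

i → match
ii → no match
iii → match
iv → match
v → no match
Total matched: 3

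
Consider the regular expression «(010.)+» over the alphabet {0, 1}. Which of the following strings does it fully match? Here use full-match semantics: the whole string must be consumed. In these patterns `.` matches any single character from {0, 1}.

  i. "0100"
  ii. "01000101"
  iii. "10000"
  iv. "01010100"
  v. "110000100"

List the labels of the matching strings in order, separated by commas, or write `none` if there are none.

i → match
ii → match
iii → no match — must start with "010"
iv → match
v → no match — must start with "010"

i, ii, iv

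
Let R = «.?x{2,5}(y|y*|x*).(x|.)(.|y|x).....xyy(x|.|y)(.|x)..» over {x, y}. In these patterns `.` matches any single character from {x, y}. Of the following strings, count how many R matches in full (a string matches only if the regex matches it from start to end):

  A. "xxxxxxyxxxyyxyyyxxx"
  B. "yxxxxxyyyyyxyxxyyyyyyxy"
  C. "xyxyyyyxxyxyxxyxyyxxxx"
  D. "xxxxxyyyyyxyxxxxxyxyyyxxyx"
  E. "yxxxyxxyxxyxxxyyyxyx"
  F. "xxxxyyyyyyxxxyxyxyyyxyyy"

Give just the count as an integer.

A → match
B → no match
C → no match
D → no match
E → match
F → no match
Total matched: 2

2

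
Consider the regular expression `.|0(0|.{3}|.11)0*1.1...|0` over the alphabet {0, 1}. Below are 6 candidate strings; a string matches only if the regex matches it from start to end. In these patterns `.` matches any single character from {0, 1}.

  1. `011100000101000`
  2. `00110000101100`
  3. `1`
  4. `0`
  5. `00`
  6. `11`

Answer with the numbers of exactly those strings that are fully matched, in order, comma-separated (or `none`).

1, 2, 3, 4

1 → match
2 → match
3 → match
4 → match
5 → no match
6 → no match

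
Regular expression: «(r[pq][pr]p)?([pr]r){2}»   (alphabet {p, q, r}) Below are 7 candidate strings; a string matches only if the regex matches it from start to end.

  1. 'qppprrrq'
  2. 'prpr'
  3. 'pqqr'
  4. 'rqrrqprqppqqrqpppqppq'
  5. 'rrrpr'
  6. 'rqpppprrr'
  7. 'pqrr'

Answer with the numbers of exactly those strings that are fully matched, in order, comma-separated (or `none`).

1 → no match — must end with 'r'
2 → match
3 → no match
4 → no match — must end with 'r'
5 → no match
6 → no match
7 → no match

2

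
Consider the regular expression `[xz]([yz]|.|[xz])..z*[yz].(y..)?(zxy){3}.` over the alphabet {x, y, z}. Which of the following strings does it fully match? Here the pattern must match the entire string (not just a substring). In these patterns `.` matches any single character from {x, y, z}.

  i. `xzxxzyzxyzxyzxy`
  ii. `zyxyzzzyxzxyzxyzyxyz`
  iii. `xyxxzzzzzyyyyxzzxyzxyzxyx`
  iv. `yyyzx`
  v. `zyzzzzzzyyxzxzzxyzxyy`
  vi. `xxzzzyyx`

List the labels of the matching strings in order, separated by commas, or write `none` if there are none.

i → no match
ii → no match
iii → no match
iv → no match
v → no match
vi → no match

none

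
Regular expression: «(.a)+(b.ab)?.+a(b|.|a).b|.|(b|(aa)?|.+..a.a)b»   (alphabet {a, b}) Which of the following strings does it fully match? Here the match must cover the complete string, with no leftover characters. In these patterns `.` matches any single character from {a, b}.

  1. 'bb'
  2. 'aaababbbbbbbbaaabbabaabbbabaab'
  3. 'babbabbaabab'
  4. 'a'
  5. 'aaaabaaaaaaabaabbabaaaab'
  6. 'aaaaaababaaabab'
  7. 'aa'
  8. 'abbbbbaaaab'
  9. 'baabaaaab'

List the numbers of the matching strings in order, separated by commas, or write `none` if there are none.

1, 3, 4, 5, 6, 8, 9

1 → match
2 → no match
3 → match
4 → match
5 → match
6 → match
7 → no match
8 → match
9 → match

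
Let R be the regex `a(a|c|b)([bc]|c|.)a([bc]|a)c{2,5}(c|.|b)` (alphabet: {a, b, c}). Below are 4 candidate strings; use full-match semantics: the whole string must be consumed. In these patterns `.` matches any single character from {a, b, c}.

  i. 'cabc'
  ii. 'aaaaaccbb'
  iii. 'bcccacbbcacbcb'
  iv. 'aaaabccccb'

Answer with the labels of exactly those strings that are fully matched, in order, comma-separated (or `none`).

iv

i. 'cabc' → no match — must start with 'a'
ii. 'aaaaaccbb' → no match
iii → no match — must start with 'a'
iv. 'aaaabccccb' → match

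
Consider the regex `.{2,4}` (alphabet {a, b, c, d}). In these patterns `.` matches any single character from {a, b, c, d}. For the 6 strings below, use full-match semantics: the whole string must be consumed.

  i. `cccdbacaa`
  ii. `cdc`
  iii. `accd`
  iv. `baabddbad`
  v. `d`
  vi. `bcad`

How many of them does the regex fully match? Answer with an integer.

3

i → no match
ii → match
iii → match
iv → no match
v → no match
vi → match
Total matched: 3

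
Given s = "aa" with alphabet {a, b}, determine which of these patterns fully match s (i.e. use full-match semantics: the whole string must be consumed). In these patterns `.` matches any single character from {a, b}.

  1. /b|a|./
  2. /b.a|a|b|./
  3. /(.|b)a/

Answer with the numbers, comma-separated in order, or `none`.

1 → no match
2 → no match
3 → match

3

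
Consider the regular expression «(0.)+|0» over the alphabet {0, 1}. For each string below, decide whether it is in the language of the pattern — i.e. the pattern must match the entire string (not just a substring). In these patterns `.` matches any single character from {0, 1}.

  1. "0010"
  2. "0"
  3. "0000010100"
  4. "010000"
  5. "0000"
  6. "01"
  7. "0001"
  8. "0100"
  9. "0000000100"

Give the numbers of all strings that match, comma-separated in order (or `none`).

1 → no match
2 → match
3 → match
4 → match
5 → match
6 → match
7 → match
8 → match
9 → match

2, 3, 4, 5, 6, 7, 8, 9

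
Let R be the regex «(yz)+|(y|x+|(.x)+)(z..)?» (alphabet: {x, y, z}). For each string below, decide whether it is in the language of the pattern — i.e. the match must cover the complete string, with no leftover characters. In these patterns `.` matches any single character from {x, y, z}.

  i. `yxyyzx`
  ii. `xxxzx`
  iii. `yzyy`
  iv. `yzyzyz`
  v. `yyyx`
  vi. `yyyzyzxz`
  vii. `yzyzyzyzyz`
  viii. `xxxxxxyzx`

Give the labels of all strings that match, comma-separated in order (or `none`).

iii, iv, vii

i → no match
ii → no match
iii → match
iv → match
v → no match
vi → no match
vii → match
viii → no match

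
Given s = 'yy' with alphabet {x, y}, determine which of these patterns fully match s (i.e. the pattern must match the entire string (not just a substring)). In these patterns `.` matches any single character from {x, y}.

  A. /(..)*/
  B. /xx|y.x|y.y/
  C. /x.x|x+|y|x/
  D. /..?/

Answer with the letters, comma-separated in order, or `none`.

A, D

A → match
B → no match
C → no match
D → match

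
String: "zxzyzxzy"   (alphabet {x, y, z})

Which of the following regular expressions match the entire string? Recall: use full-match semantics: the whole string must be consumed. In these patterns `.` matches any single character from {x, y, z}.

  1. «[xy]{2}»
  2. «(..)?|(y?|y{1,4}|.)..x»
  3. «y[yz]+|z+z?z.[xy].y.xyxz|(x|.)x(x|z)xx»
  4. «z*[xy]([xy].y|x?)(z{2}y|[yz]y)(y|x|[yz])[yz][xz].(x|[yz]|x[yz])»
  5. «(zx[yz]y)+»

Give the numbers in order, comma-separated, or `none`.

1 → no match
2 → no match
3 → no match
4 → no match
5 → match

5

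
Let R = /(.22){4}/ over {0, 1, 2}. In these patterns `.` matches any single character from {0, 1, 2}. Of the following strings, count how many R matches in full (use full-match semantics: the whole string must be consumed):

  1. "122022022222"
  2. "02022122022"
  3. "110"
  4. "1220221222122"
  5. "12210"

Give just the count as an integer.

1

1 → match
2 → no match
3 → no match — must end with "22"
4 → no match
5 → no match — must end with "22"
Total matched: 1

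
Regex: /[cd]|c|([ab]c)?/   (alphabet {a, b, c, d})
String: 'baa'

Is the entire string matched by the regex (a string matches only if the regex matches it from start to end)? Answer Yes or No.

No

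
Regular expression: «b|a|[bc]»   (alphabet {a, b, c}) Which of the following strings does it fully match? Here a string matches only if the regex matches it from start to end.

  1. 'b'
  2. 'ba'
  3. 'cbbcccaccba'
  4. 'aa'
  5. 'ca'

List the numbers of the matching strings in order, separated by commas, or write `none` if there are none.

1 → match
2 → no match
3 → no match
4 → no match
5 → no match

1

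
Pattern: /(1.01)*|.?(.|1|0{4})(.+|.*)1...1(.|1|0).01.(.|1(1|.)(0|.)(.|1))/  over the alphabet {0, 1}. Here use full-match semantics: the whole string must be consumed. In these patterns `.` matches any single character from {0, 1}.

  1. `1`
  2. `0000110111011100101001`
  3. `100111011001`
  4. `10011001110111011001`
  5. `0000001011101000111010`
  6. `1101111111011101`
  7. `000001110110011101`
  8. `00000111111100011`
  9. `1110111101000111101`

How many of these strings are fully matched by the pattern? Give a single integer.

1 → no match
2 → match
3 → match
4 → match
5 → match
6 → no match
7 → no match
8 → no match
9 → match
Total matched: 5

5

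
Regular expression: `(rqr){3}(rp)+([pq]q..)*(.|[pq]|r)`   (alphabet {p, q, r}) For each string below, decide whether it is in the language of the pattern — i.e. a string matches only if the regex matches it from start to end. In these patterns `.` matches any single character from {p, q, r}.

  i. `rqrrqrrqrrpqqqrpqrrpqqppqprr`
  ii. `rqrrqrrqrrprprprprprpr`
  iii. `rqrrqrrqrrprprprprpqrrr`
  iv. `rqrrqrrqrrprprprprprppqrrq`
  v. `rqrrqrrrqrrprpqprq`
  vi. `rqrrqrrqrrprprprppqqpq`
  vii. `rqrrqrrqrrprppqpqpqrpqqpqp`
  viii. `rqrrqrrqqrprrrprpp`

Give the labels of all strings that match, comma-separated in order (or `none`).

i, ii, iv, vi, vii

i → match
ii → match
iii → no match
iv → match
v → no match
vi → match
vii → match
viii → no match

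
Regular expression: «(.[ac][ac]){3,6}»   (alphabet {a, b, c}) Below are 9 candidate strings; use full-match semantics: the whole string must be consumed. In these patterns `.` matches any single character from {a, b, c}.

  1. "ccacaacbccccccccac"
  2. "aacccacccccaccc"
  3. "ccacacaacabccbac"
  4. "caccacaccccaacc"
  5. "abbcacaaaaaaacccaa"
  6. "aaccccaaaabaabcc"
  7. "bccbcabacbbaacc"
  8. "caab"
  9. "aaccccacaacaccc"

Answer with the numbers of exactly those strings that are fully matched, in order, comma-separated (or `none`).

1 → no match
2 → match
3 → no match
4 → match
5 → no match
6 → no match
7 → no match
8 → no match
9 → match

2, 4, 9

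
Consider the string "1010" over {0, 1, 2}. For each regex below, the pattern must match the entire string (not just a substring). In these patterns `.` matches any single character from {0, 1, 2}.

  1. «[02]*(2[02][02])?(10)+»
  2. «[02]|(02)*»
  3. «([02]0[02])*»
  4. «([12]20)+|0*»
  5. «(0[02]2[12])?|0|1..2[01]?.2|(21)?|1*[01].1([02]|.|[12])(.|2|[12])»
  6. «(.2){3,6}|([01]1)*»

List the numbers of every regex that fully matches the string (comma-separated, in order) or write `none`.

1

1 → match
2 → no match
3 → no match
4 → no match
5 → no match
6 → no match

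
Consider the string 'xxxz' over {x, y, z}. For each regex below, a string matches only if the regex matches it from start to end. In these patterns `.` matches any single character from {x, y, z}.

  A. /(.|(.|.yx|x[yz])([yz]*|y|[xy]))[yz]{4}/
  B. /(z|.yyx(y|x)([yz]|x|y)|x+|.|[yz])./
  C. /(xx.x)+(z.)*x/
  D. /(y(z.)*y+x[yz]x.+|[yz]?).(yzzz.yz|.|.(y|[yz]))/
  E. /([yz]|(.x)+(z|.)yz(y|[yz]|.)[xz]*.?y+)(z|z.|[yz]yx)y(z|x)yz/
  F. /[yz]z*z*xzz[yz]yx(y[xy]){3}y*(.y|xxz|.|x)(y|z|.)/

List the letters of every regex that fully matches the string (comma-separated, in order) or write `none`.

B

A → no match
B → match
C → no match — must end with 'x'
D → no match
E → no match — must end with 'yz'
F → no match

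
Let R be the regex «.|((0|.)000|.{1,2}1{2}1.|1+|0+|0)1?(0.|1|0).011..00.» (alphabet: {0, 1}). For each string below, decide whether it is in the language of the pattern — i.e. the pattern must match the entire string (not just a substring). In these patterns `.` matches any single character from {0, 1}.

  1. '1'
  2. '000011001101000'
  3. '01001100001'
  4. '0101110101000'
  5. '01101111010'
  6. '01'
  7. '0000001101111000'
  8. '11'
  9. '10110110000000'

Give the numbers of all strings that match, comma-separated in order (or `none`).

1 → match
2 → match
3 → match
4 → no match
5 → no match
6 → no match
7 → match
8 → no match
9 → no match

1, 2, 3, 7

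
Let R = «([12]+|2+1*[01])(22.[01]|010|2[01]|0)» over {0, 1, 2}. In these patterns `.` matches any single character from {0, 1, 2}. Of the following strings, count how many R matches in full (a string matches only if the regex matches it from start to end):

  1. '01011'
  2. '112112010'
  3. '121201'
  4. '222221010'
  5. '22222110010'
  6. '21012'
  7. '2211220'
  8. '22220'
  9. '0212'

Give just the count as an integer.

1 → no match
2 → match
3 → no match
4 → match
5 → match
6 → no match
7 → match
8 → match
9 → no match
Total matched: 5

5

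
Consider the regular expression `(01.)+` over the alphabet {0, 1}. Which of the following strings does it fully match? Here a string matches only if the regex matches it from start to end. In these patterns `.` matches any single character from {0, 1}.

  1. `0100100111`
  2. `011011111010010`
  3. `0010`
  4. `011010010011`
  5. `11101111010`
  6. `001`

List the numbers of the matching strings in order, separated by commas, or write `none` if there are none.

4

1 → no match
2 → no match
3 → no match — must start with `01`
4 → match
5 → no match — must start with `01`
6 → no match — must start with `01`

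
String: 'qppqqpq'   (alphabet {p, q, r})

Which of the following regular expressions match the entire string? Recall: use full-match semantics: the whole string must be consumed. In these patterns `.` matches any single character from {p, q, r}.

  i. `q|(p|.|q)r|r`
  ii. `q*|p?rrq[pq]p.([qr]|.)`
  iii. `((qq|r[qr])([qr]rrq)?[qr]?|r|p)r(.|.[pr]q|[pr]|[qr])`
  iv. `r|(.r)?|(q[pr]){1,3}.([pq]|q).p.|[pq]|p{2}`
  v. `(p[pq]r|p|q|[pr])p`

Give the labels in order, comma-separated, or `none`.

iv

i → no match
ii → no match
iii → no match
iv → match
v → no match — must end with 'p'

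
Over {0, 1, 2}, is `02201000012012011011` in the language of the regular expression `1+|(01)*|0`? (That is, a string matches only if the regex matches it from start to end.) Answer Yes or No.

No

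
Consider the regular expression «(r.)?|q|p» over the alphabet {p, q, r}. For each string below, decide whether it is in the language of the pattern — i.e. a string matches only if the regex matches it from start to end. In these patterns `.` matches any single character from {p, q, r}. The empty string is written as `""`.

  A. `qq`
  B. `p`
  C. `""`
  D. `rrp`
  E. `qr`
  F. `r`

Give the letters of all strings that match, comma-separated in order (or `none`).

B, C

A → no match
B → match
C → match
D → no match
E → no match
F → no match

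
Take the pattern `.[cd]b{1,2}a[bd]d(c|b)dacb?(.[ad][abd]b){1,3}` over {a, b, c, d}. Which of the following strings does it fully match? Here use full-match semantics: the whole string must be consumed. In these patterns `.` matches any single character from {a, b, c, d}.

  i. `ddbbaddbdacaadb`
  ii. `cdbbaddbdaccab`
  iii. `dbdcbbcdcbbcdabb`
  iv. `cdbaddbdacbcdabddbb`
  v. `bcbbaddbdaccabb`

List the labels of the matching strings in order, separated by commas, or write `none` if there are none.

i → match
ii → no match
iii → no match
iv → match
v → match

i, iv, v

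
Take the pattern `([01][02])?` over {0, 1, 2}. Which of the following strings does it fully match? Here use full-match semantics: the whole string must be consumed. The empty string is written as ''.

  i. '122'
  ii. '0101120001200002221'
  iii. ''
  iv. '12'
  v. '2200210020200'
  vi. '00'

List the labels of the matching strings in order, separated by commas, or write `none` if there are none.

iii, iv, vi

i → no match
ii → no match
iii → match
iv → match
v → no match
vi → match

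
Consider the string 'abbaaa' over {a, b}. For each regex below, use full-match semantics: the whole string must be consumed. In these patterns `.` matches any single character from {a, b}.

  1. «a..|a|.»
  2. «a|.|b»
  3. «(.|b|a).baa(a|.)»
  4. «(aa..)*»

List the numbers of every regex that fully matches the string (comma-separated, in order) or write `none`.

1 → no match
2 → no match
3 → match
4 → no match

3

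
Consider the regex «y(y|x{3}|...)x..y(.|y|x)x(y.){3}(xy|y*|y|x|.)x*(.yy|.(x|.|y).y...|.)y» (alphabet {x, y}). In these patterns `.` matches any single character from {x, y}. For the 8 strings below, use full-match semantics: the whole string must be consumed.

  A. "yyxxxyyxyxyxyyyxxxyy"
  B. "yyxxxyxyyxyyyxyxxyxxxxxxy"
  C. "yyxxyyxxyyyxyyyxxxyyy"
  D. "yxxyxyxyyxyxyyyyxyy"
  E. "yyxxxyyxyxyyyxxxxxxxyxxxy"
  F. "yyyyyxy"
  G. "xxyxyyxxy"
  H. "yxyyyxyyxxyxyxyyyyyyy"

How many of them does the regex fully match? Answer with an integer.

5

A → match
B → match
C → match
D → match
E → match
F → no match
G → no match — must start with "y"
H → no match
Total matched: 5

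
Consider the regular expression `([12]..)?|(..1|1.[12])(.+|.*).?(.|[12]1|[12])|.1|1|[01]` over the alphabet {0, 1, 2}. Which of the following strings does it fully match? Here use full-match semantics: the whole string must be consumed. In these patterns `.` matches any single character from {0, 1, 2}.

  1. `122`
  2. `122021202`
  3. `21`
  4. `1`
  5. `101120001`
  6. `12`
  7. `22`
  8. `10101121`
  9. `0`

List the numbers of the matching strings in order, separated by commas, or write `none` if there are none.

1, 2, 3, 4, 5, 8, 9

1 → match
2 → match
3 → match
4 → match
5 → match
6 → no match
7 → no match
8 → match
9 → match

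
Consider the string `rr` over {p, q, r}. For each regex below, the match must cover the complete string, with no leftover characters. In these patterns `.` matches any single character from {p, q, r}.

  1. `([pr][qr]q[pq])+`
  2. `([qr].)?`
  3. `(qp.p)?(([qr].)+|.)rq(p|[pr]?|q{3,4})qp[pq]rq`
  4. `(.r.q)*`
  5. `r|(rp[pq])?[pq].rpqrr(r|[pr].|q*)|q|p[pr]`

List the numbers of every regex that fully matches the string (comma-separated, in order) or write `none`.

2

1 → no match
2 → match
3 → no match — must end with `rq`
4 → no match
5 → no match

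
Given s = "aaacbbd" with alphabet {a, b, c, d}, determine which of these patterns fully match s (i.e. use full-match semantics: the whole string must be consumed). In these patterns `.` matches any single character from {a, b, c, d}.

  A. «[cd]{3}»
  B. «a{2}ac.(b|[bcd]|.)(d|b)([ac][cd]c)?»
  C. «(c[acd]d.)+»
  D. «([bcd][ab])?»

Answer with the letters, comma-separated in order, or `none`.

B

A → no match
B → match
C → no match — must start with "c"
D → no match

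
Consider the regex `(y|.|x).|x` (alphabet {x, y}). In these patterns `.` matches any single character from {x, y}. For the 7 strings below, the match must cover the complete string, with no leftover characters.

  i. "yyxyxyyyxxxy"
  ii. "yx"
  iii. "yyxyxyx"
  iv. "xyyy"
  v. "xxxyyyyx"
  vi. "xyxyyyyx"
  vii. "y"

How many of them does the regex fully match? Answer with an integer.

1

i → no match
ii → match
iii → no match
iv → no match
v → no match
vi → no match
vii → no match
Total matched: 1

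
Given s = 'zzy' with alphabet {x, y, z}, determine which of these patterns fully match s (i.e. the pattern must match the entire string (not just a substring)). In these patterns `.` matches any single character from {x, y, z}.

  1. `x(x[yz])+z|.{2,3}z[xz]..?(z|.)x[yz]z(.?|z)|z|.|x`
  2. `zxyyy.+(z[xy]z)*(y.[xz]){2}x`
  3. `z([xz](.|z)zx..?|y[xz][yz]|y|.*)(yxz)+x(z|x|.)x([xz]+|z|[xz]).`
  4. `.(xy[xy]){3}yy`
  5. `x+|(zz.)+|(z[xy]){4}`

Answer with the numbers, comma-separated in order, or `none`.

1 → no match
2 → no match — must start with 'zxyyy'
3 → no match
4 → no match — must end with 'yy'
5 → match

5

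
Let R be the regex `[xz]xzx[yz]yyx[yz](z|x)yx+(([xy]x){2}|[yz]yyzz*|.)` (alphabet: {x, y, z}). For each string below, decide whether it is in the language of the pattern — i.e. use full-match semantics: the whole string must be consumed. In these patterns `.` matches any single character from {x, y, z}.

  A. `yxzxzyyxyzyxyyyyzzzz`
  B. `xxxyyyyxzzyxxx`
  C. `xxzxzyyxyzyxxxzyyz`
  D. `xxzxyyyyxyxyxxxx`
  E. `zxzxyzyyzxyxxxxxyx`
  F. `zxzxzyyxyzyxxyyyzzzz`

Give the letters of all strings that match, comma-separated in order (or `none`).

C, F

A → no match
B → no match
C → match
D → no match
E → no match
F → match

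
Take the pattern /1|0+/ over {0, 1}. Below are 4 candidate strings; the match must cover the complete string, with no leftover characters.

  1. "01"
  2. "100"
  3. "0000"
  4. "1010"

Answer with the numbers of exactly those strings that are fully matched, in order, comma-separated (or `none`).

1 → no match
2 → no match
3 → match
4 → no match

3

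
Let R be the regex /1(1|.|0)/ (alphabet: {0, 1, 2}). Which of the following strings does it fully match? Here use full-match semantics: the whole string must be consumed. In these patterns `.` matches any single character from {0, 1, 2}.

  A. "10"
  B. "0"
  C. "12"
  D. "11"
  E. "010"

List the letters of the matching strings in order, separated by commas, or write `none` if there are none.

A, C, D

A. "10" → match
B. "0" → no match — must start with "1"
C. "12" → match
D. "11" → match
E. "010" → no match — must start with "1"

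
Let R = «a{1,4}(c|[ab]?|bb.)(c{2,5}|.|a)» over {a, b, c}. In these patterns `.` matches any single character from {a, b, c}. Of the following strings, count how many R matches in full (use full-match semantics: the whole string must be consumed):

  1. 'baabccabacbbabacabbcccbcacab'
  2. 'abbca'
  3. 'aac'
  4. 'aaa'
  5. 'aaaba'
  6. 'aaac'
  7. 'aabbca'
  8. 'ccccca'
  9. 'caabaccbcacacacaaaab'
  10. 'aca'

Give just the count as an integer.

7

1 → no match — must start with 'a'
2 → match
3 → match
4 → match
5 → match
6 → match
7 → match
8 → no match — must start with 'a'
9 → no match — must start with 'a'
10 → match
Total matched: 7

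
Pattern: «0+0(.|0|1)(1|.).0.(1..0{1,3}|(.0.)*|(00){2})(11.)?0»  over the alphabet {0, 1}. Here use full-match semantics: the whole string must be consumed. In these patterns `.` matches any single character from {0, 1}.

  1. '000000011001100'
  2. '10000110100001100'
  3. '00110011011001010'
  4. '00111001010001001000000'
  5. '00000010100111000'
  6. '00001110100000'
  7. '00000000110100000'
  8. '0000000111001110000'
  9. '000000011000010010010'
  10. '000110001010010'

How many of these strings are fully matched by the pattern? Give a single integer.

9

1 → match
2 → no match — must start with '0'
3 → match
4 → match
5 → match
6 → match
7 → match
8 → match
9 → match
10 → match
Total matched: 9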